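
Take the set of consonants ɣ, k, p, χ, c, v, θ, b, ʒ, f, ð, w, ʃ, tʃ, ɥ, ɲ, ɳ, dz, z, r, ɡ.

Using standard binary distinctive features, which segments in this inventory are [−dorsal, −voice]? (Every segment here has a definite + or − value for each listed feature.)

p, θ, f, ʃ, tʃ

First, the [−dorsal] segments are /p, v, θ, b, ʒ, f, ð, ʃ, tʃ, ɳ, dz, z, r/.
Within that set, [−voice] leaves /p, θ, f, ʃ, tʃ/.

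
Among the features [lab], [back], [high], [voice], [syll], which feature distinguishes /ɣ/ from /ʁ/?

[high]

/ɣ/ is the voiced velar fricative and /ʁ/ is the voiced uvular fricative. Both are [-labial], [+back], [+voice], [-syllabic]. /ɣ/ is [+high] while /ʁ/ is [-high], so the distinguishing feature is [high].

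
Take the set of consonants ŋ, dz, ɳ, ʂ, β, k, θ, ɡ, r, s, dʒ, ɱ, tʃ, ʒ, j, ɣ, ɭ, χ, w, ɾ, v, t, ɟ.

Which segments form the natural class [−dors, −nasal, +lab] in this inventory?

Eliminate segments failing any feature: /ŋ, k, ɡ, j, ɣ, χ, w, ɟ/ are [+dorsal]; /dz, ʂ, θ, r, s, dʒ, tʃ, ʒ, ɭ, ɾ, t/ are [−labial]; /ɳ, ɱ/ are [+nasal]. The remaining /β, v/ satisfy [−dorsal], [−nasal], [+labial].

β, v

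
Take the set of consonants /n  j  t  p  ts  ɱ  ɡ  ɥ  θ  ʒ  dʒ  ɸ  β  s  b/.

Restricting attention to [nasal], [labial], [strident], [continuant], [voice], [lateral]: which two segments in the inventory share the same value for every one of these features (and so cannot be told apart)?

ɥ, β

On the given features, /ɥ/ and /β/ have an identical profile: [−nasal], [+labial], [−strident], [+continuant], [+voice], [−lateral]. No other two segments in the inventory coincide on all 6 features. (They do differ in [sonorant], [round] and [dorsal], which are not among the given features.)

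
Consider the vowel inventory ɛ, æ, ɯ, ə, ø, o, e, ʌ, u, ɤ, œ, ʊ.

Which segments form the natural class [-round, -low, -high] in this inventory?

Eliminate segments failing any feature: /æ/ is [+low]; /ɯ/ is [+high]; /ø, o, u, œ, ʊ/ are [+round]. The remaining /ɛ, ə, e, ʌ, ɤ/ satisfy [-round], [-low], [-high].

ɛ, ə, e, ʌ, ɤ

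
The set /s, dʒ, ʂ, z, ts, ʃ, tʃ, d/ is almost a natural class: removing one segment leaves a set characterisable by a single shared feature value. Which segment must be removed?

The remaining segments after removing /d/ share [+strident]; /d/ (voiced alveolar stop) is [-strident]. For every other candidate removal, the leftover set fails to share any single feature value that the removed segment lacks.

d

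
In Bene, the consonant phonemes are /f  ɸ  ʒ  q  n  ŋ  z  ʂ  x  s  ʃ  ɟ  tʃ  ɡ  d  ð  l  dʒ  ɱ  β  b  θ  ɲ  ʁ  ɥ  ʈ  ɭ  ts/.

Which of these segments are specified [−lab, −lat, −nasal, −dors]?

ʒ, z, ʂ, s, ʃ, tʃ, d, ð, dʒ, θ, ʈ, ts

First, the [−labial] segments are /ʒ, q, n, ŋ, z, ʂ, x, s, ʃ, ɟ, tʃ, ɡ, d, ð, l, dʒ, θ, ɲ, ʁ, ʈ, ɭ, ts/.
Then [−lateral] gives /ʒ, q, n, ŋ, z, ʂ, x, s, ʃ, ɟ, tʃ, ɡ, d, ð, dʒ, θ, ɲ, ʁ, ʈ, ts/.
Of those, [−nasal] gives /ʒ, q, z, ʂ, x, s, ʃ, ɟ, tʃ, ɡ, d, ð, dʒ, θ, ʁ, ʈ, ts/.
Then [−dorsal] leaves /ʒ, z, ʂ, s, ʃ, tʃ, d, ð, dʒ, θ, ʈ, ts/.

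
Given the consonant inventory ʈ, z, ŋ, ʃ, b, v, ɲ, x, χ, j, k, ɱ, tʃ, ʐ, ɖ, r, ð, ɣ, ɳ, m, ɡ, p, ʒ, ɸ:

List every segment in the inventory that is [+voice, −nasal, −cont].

Checking each segment against [+voice], [−nasal], [−continuant]: /b/ (voiced bilabial stop), /ɖ/ (voiced retroflex stop), /ɡ/ (voiced velar stop) satisfy every feature; every other segment in the inventory fails at least one.

b, ɖ, ɡ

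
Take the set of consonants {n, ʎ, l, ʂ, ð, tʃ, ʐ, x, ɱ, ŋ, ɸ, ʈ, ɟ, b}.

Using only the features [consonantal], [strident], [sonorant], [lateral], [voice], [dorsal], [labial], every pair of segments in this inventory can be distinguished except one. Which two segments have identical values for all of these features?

/tʃ/ (voiceless postalveolar affricate) and /ʂ/ (voiceless retroflex fricative) are both [+consonantal], [+strident], [−sonorant], [−lateral], [−voice], [−dorsal], [−labial], so none of the listed features separates them. (They do differ in [continuant] and [distributed], which are not among the given features.) Every other pair in the inventory differs on at least one listed feature.

tʃ, ʂ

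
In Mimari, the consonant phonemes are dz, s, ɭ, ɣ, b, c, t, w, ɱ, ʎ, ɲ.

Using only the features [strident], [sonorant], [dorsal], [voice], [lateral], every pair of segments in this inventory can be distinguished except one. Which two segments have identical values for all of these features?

Both /w/ and /ɲ/ are [-strident], [+sonorant], [+dorsal], [+voice], [-lateral]. Since the list omits [nasal], [continuant], [labial], [round] and [back] — which do distinguish the labial-velar glide from the palatal nasal — this pair collapses; all other pairs remain distinct.

w, ɲ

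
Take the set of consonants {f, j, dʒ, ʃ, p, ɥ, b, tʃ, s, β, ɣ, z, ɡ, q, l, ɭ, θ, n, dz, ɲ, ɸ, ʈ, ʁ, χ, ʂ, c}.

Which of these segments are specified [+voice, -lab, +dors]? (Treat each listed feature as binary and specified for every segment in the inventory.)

Among the inventory, the [+voice] segments are /j, dʒ, ɥ, b, β, ɣ, z, ɡ, l, ɭ, n, dz, ɲ, ʁ/.
Within that set, [-labial] gives /j, dʒ, ɣ, z, ɡ, l, ɭ, n, dz, ɲ, ʁ/.
Within that set, [+dorsal] leaves /j, ɣ, ɡ, ɲ, ʁ/.

j, ɣ, ɡ, ɲ, ʁ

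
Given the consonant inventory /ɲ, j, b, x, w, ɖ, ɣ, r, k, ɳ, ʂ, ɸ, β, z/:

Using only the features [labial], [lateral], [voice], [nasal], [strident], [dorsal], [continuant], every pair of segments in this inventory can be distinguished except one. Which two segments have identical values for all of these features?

/ɣ/ (voiced velar fricative) and /j/ (palatal glide) are both [−labial], [−lateral], [+voice], [−nasal], [−strident], [+dorsal], [+continuant], so none of the listed features separates them. (They do differ in [sonorant] and [back], which are not among the given features.) Every other pair in the inventory differs on at least one listed feature.

ɣ, j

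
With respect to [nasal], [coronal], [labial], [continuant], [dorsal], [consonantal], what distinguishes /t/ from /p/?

[labial], [coronal]

/t/ (voiceless alveolar stop) and /p/ (voiceless bilabial stop) agree on [−nasal], [−continuant], [−dorsal], [+consonantal]. They differ on [labial] (/t/ [−], /p/ [+]), [coronal] (/t/ [+], /p/ [−]).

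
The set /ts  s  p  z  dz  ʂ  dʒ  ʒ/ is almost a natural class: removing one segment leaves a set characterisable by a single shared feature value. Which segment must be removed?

p

/s, ts, dʒ, z, dz, ʂ, ʒ/ are all [+strident], but /p/ (voiceless bilabial stop) is [−strident]. No other single segment can be removed to leave a set sharing one feature value that the removed segment lacks, so /p/ is the odd one out.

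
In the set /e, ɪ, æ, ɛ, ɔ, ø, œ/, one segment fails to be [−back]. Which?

/ɪ, æ, ɛ, œ, e, ø/ are all [−back]; /ɔ/ (mid back rounded lax vowel) is [+back].

ɔ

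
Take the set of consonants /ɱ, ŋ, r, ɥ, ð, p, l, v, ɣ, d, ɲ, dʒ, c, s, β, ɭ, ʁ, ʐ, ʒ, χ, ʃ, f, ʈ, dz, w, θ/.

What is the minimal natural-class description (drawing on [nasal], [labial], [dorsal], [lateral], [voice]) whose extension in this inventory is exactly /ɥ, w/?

The class [+labial], [+dorsal] has exactly /ɥ, w/ as its extension in this inventory. No smaller conjunction from the listed features achieves this: [+dorsal] alone would also admit /ŋ, ɣ, ɲ, c, …/; [+labial] alone would also admit /ɱ, p, v, β, …/; and checking the remaining single features turns up none with this extension.

[+labial, +dorsal]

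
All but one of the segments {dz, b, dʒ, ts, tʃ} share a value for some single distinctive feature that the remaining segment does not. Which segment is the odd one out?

b

The remaining segments after removing /b/ share [+delayed release]; /b/ (voiced bilabial stop) is [-delayed release]. For every other candidate removal, the leftover set fails to share any single feature value that the removed segment lacks.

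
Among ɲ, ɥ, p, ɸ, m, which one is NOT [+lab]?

/ɥ, ɸ, m, p/ are all [+labial]; /ɲ/ (palatal nasal) is [-labial].

ɲ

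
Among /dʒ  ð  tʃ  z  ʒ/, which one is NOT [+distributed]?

z

/ʒ, ð, dʒ, tʃ/ are all [+distributed]; /z/ (voiced alveolar fricative) is [-distributed].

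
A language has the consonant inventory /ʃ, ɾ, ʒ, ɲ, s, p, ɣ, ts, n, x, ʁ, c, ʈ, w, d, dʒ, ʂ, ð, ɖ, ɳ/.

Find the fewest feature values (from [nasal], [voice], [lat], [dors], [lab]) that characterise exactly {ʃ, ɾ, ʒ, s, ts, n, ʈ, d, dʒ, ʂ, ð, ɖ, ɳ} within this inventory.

The class [−labial], [−dorsal] has exactly /ʃ, ɾ, ʒ, s, ts, n, ʈ, d, dʒ, ʂ, ð, ɖ, ɳ/ as its extension in this inventory. No smaller conjunction from the listed features achieves this: [−dorsal] alone would also admit /p/; [−labial] alone would also admit /ɲ, ɣ, x, ʁ, …/; and checking the remaining single features turns up none with this extension.

[−lab, −dors]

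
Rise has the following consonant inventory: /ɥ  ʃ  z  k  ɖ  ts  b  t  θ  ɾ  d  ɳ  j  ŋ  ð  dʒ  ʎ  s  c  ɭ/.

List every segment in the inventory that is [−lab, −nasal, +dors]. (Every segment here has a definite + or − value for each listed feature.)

Eliminate segments failing any feature: /ɥ, b/ are [+labial]; /ʃ, z, ɖ, ts, t, θ, ɾ, d, ð, dʒ, s, ɭ/ are [−dorsal]; /ɳ, ŋ/ are [+nasal]. The remaining /k, j, ʎ, c/ satisfy [−labial], [−nasal], [+dorsal].

k, j, ʎ, c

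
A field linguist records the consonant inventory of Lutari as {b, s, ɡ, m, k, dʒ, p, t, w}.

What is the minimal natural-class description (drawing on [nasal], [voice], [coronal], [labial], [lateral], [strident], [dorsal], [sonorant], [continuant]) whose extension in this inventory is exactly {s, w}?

[+continuant]

Every target segment is [+continuant] and no other inventory member is, so one feature is enough.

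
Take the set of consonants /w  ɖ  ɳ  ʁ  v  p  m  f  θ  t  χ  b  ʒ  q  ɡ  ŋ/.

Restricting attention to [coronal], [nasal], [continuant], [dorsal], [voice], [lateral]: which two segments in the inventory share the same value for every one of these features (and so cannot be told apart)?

w, ʁ

Both /w/ and /ʁ/ are [-coronal], [-nasal], [+continuant], [+dorsal], [+voice], [-lateral]. Since the list omits [labial], [round] and [high] — which do distinguish the labial-velar glide from the voiced uvular fricative — this pair collapses; all other pairs remain distinct.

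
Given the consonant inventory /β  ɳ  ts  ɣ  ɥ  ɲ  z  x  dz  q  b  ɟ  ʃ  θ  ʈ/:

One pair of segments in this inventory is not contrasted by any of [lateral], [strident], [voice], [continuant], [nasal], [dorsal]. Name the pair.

On the given features, /ɥ/ and /ɣ/ have an identical profile: [-lateral], [-strident], [+voice], [+continuant], [-nasal], [+dorsal]. No other two segments in the inventory coincide on all 6 features. (They do differ in [sonorant], [labial], [round] and [back], which are not among the given features.)

ɥ, ɣ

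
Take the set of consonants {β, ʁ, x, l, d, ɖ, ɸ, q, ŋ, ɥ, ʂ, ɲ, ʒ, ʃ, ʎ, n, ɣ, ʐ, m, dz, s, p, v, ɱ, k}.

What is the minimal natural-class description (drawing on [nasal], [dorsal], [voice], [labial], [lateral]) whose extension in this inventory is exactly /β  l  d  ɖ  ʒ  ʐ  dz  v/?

Every target segment is [+voice], [-nasal], [-dorsal]; each remaining inventory member fails at least one of these. Each conjunct is needed — [-nasal, -dorsal] alone would also admit /ɸ, ʂ, ʃ, s, …/; [+voice, -dorsal] alone would also admit /n, m, ɱ/; [+voice, -nasal] alone would also admit /ʁ, ɥ, ʎ, ɣ/ — and no other combination of two listed features has exactly this extension, so three is the minimum.

[+voice, -nasal, -dorsal]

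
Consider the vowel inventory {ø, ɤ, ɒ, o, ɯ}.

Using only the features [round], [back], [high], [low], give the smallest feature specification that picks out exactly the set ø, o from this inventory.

[-low, +round]

The class [-low], [+round] has exactly /ø, o/ as its extension in this inventory. No smaller conjunction from the listed features achieves this: [+round] alone would also admit /ɒ/; [-low] alone would also admit /ɤ, ɯ/; and checking the remaining single features turns up none with this extension.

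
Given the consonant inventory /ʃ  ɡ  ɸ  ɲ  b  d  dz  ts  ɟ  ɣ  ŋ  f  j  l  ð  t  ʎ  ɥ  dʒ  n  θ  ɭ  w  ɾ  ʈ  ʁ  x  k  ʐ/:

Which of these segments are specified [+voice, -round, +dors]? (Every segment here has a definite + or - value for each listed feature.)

Eliminate segments failing any feature: /ʃ, ɸ, ts, f, t, θ, ʈ, x, k/ are [-voice]; /b, d, dz, l, ð, dʒ, n, ɭ, ɾ, ʐ/ are [-dorsal]; /ɥ, w/ are [+round]. The remaining /ɡ, ɲ, ɟ, ɣ, ŋ, j, ʎ, ʁ/ satisfy [+voice], [-round], [+dorsal].

ɡ, ɲ, ɟ, ɣ, ŋ, j, ʎ, ʁ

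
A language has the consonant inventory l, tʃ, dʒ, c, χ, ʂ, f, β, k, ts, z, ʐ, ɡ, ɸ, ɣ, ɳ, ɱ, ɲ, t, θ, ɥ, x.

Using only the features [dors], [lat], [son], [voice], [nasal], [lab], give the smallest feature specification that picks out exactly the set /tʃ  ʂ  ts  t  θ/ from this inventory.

[-voice, -lab, -dors]

The class [-voice], [-labial], [-dorsal] has exactly /tʃ, ʂ, ts, t, θ/ as its extension in this inventory. No smaller conjunction from the listed features achieves this: [-labial, -dorsal] alone would also admit /l, dʒ, z, ʐ, …/; [-voice, -dorsal] alone would also admit /f, ɸ/; [-voice, -labial] alone would also admit /c, χ, k, x/; and checking the remaining two-feature bundles turns up none with this extension.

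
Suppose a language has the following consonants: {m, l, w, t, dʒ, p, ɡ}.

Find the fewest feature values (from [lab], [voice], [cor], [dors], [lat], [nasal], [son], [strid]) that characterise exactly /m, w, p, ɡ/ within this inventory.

[-cor]

The target set is precisely the extension of [-coronal] in this inventory.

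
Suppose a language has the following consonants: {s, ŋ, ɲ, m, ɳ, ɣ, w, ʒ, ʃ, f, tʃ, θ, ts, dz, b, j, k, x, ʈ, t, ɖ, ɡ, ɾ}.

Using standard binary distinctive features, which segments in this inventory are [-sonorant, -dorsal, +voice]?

Eliminate segments failing any feature: /s, ʃ, f, tʃ, θ, ts, ʈ, t/ are [-voice]; /ŋ, ɲ, m, ɳ, w, j, ɾ/ are [+sonorant]; /ɣ, k, x, ɡ/ are [+dorsal]. The remaining /ʒ, dz, b, ɖ/ satisfy [-sonorant], [-dorsal], [+voice].

ʒ, dz, b, ɖ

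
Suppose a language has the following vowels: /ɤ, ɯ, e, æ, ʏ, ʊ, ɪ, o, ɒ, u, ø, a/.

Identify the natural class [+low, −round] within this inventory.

Eliminate segments failing any feature: /ɤ, ɯ, e, ʏ, ʊ, ɪ, o, u, ø/ are [−low]; /ɒ/ is [+round]. The remaining /æ, a/ satisfy [+low], [−round].

æ, a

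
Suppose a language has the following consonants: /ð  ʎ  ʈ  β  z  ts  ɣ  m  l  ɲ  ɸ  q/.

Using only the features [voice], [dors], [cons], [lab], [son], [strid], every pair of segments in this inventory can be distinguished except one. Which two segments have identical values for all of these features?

/ɲ/ (palatal nasal) and /ʎ/ (palatal lateral approximant) are both [+voice], [+dorsal], [+consonantal], [-labial], [+sonorant], [-strident], so none of the listed features separates them. (They do differ in [nasal] and [lateral], which are not among the given features.) Every other pair in the inventory differs on at least one listed feature.

ɲ, ʎ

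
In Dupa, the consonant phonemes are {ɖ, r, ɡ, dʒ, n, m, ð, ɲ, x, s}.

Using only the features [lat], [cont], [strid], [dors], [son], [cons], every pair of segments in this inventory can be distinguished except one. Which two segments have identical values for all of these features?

m, n

On the given features, /m/ and /n/ have an identical profile: [-lateral], [-continuant], [-strident], [-dorsal], [+sonorant], [+consonantal]. No other two segments in the inventory coincide on all 6 features. (They do differ in [labial] and [coronal], which are not among the given features.)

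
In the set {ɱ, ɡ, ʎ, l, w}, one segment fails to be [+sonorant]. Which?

/ʎ, w, l, ɱ/ are all [+sonorant]; /ɡ/ (voiced velar stop) is [−sonorant].

ɡ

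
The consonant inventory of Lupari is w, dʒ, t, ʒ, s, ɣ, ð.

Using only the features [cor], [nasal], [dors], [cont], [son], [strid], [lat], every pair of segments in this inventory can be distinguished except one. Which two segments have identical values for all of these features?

Both /ʒ/ and /s/ are [+coronal], [-nasal], [-dorsal], [+continuant], [-sonorant], [+strident], [-lateral]. Since the list omits [voice], [anterior] and [distributed] — which do distinguish the voiced postalveolar fricative from the voiceless alveolar fricative — this pair collapses; all other pairs remain distinct.

ʒ, s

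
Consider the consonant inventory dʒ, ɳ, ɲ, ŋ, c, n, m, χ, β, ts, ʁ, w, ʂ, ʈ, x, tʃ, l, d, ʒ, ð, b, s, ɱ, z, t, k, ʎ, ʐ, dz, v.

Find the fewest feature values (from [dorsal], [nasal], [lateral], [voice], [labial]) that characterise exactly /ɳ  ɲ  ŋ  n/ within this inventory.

[+nasal, −labial]

/ɳ, ɲ, ŋ, n/ are all [+nasal], [−labial], and no other segment in the inventory matches both values. Dropping any one of them over-generates: [−labial] alone would also admit /dʒ, c, χ, ts, …/; [+nasal] alone would also admit /m, ɱ/. No other single listed feature picks out exactly this set either, so fewer than two features will not do.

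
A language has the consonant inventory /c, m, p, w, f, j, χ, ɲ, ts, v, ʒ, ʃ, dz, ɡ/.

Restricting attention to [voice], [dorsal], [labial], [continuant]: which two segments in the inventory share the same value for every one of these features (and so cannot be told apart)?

On the given features, /ɡ/ and /ɲ/ have an identical profile: [+voice], [+dorsal], [−labial], [−continuant]. No other two segments in the inventory coincide on all 4 features. (They do differ in [sonorant], [nasal] and [back], which are not among the given features.)

ɡ, ɲ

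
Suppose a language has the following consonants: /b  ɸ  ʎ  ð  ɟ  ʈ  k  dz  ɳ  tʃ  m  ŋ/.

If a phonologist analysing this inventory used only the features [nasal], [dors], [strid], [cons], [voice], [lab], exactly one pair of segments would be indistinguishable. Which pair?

ʎ, ɟ

Both /ʎ/ and /ɟ/ are [-nasal], [+dorsal], [-strident], [+consonantal], [+voice], [-labial]. Since the list omits [sonorant] and [lateral] — which do distinguish the palatal lateral approximant from the voiced palatal stop — this pair collapses; all other pairs remain distinct.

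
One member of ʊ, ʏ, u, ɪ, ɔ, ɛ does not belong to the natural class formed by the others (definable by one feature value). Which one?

The remaining segments after removing /u/ share [−tense]; /u/ (high back rounded tense vowel) is [+tense]. For every other candidate removal, the leftover set fails to share any single feature value that the removed segment lacks.

u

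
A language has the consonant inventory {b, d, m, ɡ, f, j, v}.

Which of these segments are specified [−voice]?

The feature [voice] marks segments produced with vocal-fold vibration. In this inventory /f/ lacks that property, so it is [−voice]; /b, d, m, ɡ, j, v/ are [+voice].

f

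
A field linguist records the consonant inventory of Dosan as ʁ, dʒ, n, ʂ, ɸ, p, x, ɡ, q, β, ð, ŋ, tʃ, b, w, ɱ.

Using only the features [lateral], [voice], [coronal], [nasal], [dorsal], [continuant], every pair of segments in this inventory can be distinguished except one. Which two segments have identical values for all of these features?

ʁ, w

On the given features, /ʁ/ and /w/ have an identical profile: [−lateral], [+voice], [−coronal], [−nasal], [+dorsal], [+continuant]. No other two segments in the inventory coincide on all 6 features. (They do differ in [labial], [round] and [high], which are not among the given features.)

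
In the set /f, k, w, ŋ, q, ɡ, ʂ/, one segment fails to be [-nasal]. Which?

ŋ

/k, f, w, q, ʂ, ɡ/ are all [-nasal]; /ŋ/ (velar nasal) is [+nasal].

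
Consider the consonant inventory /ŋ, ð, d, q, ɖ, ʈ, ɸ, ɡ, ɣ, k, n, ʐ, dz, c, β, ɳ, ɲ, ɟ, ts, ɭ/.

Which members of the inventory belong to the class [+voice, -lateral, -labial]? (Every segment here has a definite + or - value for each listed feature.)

ŋ, ð, d, ɖ, ɡ, ɣ, n, ʐ, dz, ɳ, ɲ, ɟ

The [+voice] segments are /ŋ, ð, d, ɖ, ɡ, ɣ, n, ʐ, dz, β, ɳ, ɲ, ɟ, ɭ/.
Among these, [-lateral] gives /ŋ, ð, d, ɖ, ɡ, ɣ, n, ʐ, dz, β, ɳ, ɲ, ɟ/.
Of those, [-labial] leaves /ŋ, ð, d, ɖ, ɡ, ɣ, n, ʐ, dz, ɳ, ɲ, ɟ/.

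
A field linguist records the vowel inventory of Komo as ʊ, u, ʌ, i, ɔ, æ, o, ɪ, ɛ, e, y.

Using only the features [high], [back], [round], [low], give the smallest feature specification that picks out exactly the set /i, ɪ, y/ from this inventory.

Every target segment is [+high], [-back]; each remaining inventory member fails at least one of these. Each conjunct is needed — [-back] alone would also admit /æ, ɛ, e/; [+high] alone would also admit /ʊ, u/ — and no other single listed feature has exactly this extension, so two is the minimum.

[+high, -back]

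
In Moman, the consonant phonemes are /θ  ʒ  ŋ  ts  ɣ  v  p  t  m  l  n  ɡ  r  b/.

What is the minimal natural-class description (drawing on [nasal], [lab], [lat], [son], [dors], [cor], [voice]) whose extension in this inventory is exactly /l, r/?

[+son, −nasal]

Every target segment is [+sonorant], [−nasal]; each remaining inventory member fails at least one of these. Each conjunct is needed — [−nasal] alone would also admit /θ, ʒ, ts, ɣ, …/; [+sonorant] alone would also admit /ŋ, m, n/ — and no other single listed feature has exactly this extension, so two is the minimum.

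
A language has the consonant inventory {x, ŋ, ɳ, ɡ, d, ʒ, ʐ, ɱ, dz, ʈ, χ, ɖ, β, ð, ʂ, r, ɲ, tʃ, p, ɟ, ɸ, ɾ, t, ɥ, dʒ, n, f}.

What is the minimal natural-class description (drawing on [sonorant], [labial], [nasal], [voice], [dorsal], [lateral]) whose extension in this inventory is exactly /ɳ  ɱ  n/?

The class [+nasal], [-dorsal] has exactly /ɳ, ɱ, n/ as its extension in this inventory. No smaller conjunction from the listed features achieves this: [-dorsal] alone would also admit /d, ʒ, ʐ, dz, …/; [+nasal] alone would also admit /ŋ, ɲ/; and checking the remaining single features turns up none with this extension.

[+nasal, -dorsal]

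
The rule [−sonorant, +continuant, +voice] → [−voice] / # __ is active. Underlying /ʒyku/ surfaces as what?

The only segment in the rule's environment that also matches [−sonorant, +continuant, +voice] is /ʒ/. Applying [−voice] turns the voiced postalveolar fricative into /ʃ/ (voiceless postalveolar fricative), giving [ʃyku].

[ʃyku]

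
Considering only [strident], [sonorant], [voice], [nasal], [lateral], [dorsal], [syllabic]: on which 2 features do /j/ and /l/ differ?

The two segments share [-strident], [+sonorant], [+voice], [-nasal], [-syllabic]. The only features from the list on which they differ: /j/ is [-lateral] while /l/ is [+lateral]; /j/ is [+dorsal] while /l/ is [-dorsal].

[lateral], [dorsal]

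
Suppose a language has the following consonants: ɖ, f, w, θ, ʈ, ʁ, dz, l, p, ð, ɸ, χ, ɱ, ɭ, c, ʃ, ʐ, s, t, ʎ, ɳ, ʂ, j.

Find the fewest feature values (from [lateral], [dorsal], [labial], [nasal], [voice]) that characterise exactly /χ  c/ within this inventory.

/χ, c/ are all [-voice], [+dorsal], and no other segment in the inventory matches both values. Dropping any one of them over-generates: [+dorsal] alone would also admit /w, ʁ, ʎ, j/; [-voice] alone would also admit /f, θ, ʈ, p, …/. No other single listed feature picks out exactly this set either, so fewer than two features will not do.

[-voice, +dorsal]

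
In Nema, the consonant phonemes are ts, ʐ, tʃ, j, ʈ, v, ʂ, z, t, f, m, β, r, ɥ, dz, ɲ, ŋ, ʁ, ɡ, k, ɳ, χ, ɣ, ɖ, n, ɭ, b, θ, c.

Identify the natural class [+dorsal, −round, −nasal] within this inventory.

The [+dorsal] segments are /j, ɥ, ɲ, ŋ, ʁ, ɡ, k, χ, ɣ, c/.
Intersecting with [−round] gives /j, ɲ, ŋ, ʁ, ɡ, k, χ, ɣ, c/.
Among these, [−nasal] leaves /j, ʁ, ɡ, k, χ, ɣ, c/.

j, ʁ, ɡ, k, χ, ɣ, c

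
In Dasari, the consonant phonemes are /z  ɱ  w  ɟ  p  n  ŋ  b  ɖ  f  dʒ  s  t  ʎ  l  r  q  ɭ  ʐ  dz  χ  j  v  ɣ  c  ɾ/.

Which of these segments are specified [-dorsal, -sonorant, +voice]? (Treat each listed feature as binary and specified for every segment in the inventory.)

z, b, ɖ, dʒ, ʐ, dz, v

The [-dorsal] segments are /z, ɱ, p, n, b, ɖ, f, dʒ, s, t, l, r, ɭ, ʐ, dz, v, ɾ/.
Among these, [-sonorant] gives /z, p, b, ɖ, f, dʒ, s, t, ʐ, dz, v/.
Then [+voice] leaves /z, b, ɖ, dʒ, ʐ, dz, v/.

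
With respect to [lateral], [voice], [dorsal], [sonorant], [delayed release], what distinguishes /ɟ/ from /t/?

/ɟ/ is the voiced palatal stop and /t/ is the voiceless alveolar stop. Both are [-lateral], [-sonorant], [-delayed release]. /ɟ/ is [+voice] while /t/ is [-voice]; /ɟ/ is [+dorsal] while /t/ is [-dorsal], so the distinguishing features are [voice], [dorsal].

[voice], [dorsal]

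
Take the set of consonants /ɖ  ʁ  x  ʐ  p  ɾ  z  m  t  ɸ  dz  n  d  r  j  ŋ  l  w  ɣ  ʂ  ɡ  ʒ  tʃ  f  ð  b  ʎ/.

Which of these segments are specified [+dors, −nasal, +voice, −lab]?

ʁ, j, ɣ, ɡ, ʎ

First, the [+dorsal] segments are /ʁ, x, j, ŋ, w, ɣ, ɡ, ʎ/.
Intersecting with [−nasal] gives /ʁ, x, j, w, ɣ, ɡ, ʎ/.
Among these, [+voice] gives /ʁ, j, w, ɣ, ɡ, ʎ/.
Then [−labial] leaves /ʁ, j, ɣ, ɡ, ʎ/.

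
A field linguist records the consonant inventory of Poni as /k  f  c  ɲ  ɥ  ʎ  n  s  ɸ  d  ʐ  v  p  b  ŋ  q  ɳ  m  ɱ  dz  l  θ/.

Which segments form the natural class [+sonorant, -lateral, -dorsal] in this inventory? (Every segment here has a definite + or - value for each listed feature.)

The [+sonorant] segments are /ɲ, ɥ, ʎ, n, ŋ, ɳ, m, ɱ, l/.
Within that set, [-lateral] gives /ɲ, ɥ, n, ŋ, ɳ, m, ɱ/.
Of those, [-dorsal] leaves /n, ɳ, m, ɱ/.

n, ɳ, m, ɱ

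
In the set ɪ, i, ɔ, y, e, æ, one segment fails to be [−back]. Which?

/ɔ/ is the mid back rounded lax vowel, which is [+back]; the rest — /ɪ, y, æ, e, i/ — are [−back].

ɔ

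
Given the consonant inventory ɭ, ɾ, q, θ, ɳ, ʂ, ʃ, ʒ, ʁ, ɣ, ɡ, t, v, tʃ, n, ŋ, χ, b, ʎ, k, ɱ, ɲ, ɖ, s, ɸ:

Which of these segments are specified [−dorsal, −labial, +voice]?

ɭ, ɾ, ɳ, ʒ, n, ɖ

First, the [−dorsal] segments are /ɭ, ɾ, θ, ɳ, ʂ, ʃ, ʒ, t, v, tʃ, n, b, ɱ, ɖ, s, ɸ/.
Among these, [−labial] gives /ɭ, ɾ, θ, ɳ, ʂ, ʃ, ʒ, t, tʃ, n, ɖ, s/.
Among these, [+voice] leaves /ɭ, ɾ, ɳ, ʒ, n, ɖ/.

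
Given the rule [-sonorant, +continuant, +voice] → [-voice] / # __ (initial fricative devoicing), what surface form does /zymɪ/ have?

The only segment in the rule's environment that also matches [-sonorant, +continuant, +voice] is /z/. Applying [-voice] turns the voiced alveolar fricative into /s/ (voiceless alveolar fricative), giving [symɪ].

[symɪ]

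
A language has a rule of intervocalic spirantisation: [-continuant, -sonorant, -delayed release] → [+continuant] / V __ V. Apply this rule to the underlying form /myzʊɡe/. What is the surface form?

[myzʊɣe]

/ɡ/ satisfies [-continuant, -sonorant, -delayed release] and sits in V __ V. The [+continuant] counterpart of the voiced velar stop is /ɣ/. Other segments in /myzʊɡe/ either fail the structural description or are not in the environment, so the surface form is [myzʊɣe].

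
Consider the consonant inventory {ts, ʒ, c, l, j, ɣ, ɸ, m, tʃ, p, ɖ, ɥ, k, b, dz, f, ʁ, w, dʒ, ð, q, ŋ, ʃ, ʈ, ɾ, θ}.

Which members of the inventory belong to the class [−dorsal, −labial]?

Eliminate segments failing any feature: /c, j, ɣ, ɥ, k, ʁ, w, q, ŋ/ are [+dorsal]; /ɸ, m, p, b, f/ are [+labial]. The remaining /ts, ʒ, l, tʃ, ɖ, dz, dʒ, ð, ʃ, ʈ, ɾ, θ/ satisfy [−dorsal], [−labial].

ts, ʒ, l, tʃ, ɖ, dz, dʒ, ð, ʃ, ʈ, ɾ, θ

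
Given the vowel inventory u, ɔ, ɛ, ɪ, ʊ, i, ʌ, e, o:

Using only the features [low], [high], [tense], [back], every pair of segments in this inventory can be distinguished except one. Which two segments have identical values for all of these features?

On the given features, /ʌ/ and /ɔ/ have an identical profile: [-low], [-high], [-tense], [+back]. No other two segments in the inventory coincide on all 4 features. (They do differ in [labial] and [round], which are not among the given features.)

ʌ, ɔ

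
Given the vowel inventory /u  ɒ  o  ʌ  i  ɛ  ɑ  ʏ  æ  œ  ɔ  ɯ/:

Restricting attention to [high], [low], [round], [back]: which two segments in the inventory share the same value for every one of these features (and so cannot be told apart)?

o, ɔ

On the given features, /o/ and /ɔ/ have an identical profile: [-high], [-low], [+round], [+back]. No other two segments in the inventory coincide on all 4 features. (They do differ in [tense], which is not among the given features.)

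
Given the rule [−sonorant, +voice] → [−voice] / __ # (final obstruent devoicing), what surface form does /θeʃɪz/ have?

Only the final segment /z/ is both word-final and matches the structural description. It is a voiced alveolar fricative, so [−sonorant, +voice] holds; changing it to [−voice] with all other features held fixed yields /s/ (voiceless alveolar fricative). No other segment meets both the structural description and the environment, so the output is [θeʃɪs].

[θeʃɪs]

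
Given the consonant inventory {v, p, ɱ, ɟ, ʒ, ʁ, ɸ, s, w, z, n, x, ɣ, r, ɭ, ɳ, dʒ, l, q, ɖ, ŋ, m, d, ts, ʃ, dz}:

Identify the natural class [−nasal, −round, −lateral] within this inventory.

First, the [−nasal] segments are /v, p, ɟ, ʒ, ʁ, ɸ, s, w, z, x, ɣ, r, ɭ, dʒ, l, q, ɖ, d, ts, ʃ, dz/.
Intersecting with [−round] gives /v, p, ɟ, ʒ, ʁ, ɸ, s, z, x, ɣ, r, ɭ, dʒ, l, q, ɖ, d, ts, ʃ, dz/.
Then [−lateral] leaves /v, p, ɟ, ʒ, ʁ, ɸ, s, z, x, ɣ, r, dʒ, q, ɖ, d, ts, ʃ, dz/.

v, p, ɟ, ʒ, ʁ, ɸ, s, z, x, ɣ, r, dʒ, q, ɖ, d, ts, ʃ, dz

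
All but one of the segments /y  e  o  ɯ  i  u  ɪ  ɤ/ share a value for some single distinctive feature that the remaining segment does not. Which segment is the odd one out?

ɪ

/u, ɯ, y, ɤ, i, e, o/ are all [+tense], but /ɪ/ (high front unrounded lax vowel) is [−tense]. No other single segment can be removed to leave a set sharing one feature value that the removed segment lacks, so /ɪ/ is the odd one out.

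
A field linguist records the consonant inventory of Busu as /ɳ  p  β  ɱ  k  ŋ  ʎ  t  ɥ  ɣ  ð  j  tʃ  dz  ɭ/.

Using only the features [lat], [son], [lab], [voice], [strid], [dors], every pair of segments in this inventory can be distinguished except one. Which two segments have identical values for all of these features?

ŋ, j

On the given features, /ŋ/ and /j/ have an identical profile: [-lateral], [+sonorant], [-labial], [+voice], [-strident], [+dorsal]. No other two segments in the inventory coincide on all 6 features. (They do differ in [nasal], [continuant] and [back], which are not among the given features.)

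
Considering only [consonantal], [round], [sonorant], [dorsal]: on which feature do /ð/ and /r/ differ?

[sonorant]

The two segments share [+consonantal], [−round], [−dorsal]. The only feature from the list on which they differ: /ð/ is [−sonorant] while /r/ is [+sonorant].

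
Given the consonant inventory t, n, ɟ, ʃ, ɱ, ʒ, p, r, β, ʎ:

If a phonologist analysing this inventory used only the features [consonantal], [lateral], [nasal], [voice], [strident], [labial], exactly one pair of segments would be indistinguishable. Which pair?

r, ɟ

Both /r/ and /ɟ/ are [+consonantal], [−lateral], [−nasal], [+voice], [−strident], [−labial]. Since the list omits [sonorant], [continuant] and [dorsal] — which do distinguish the alveolar trill from the voiced palatal stop — this pair collapses; all other pairs remain distinct.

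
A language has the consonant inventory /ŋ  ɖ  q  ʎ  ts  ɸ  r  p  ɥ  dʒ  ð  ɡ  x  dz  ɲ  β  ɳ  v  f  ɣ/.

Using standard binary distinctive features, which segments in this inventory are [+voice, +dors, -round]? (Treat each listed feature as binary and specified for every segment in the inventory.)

ŋ, ʎ, ɡ, ɲ, ɣ

Checking each segment against [+voice], [+dorsal], [-round]: /ŋ/ (velar nasal), /ʎ/ (palatal lateral approximant), /ɡ/ (voiced velar stop), /ɲ/ (palatal nasal), /ɣ/ (voiced velar fricative) satisfy every feature; every other segment in the inventory fails at least one.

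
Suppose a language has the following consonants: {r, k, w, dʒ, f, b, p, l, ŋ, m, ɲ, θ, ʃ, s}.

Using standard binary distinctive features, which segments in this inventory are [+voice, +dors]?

w, ŋ, ɲ

Among the inventory, the [+voice] segments are /r, w, dʒ, b, l, ŋ, m, ɲ/.
Then [+dorsal] leaves /w, ŋ, ɲ/.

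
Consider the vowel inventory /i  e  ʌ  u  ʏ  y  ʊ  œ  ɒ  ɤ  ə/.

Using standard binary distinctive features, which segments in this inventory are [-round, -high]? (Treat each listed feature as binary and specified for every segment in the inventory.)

Eliminate segments failing any feature: /i/ is [+high]; /u, ʏ, y, ʊ, œ, ɒ/ are [+round]. The remaining /e, ʌ, ɤ, ə/ satisfy [-round], [-high].

e, ʌ, ɤ, ə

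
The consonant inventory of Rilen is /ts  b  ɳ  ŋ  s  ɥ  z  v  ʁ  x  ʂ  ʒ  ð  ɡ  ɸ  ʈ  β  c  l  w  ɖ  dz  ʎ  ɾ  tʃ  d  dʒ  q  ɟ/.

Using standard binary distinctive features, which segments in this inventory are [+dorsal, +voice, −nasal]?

First, the [+dorsal] segments are /ŋ, ɥ, ʁ, x, ɡ, c, w, ʎ, q, ɟ/.
Among these, [+voice] gives /ŋ, ɥ, ʁ, ɡ, w, ʎ, ɟ/.
Among these, [−nasal] leaves /ɥ, ʁ, ɡ, w, ʎ, ɟ/.

ɥ, ʁ, ɡ, w, ʎ, ɟ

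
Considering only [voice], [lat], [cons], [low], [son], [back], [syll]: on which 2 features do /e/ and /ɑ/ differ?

[low], [back]

/e/ is the mid front unrounded tense vowel and /ɑ/ is the low back unrounded vowel. Both are [+voice], [−lateral], [−consonantal], [+sonorant], [+syllabic]. /e/ is [−low] while /ɑ/ is [+low]; /e/ is [−back] while /ɑ/ is [+back], so the distinguishing features are [low], [back].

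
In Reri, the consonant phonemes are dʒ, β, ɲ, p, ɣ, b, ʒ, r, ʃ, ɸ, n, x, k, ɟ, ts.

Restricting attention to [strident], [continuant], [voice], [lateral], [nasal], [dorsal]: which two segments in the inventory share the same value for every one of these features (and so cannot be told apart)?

β, r

On the given features, /β/ and /r/ have an identical profile: [-strident], [+continuant], [+voice], [-lateral], [-nasal], [-dorsal]. No other two segments in the inventory coincide on all 6 features. (They do differ in [sonorant], [labial] and [coronal], which are not among the given features.)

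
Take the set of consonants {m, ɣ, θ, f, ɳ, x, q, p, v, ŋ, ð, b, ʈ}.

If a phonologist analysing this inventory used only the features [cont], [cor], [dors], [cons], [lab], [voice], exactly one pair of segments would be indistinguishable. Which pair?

Both /m/ and /b/ are [−continuant], [−coronal], [−dorsal], [+consonantal], [+labial], [+voice]. Since the list omits [sonorant] and [nasal] — which do distinguish the bilabial nasal from the voiced bilabial stop — this pair collapses; all other pairs remain distinct.

m, b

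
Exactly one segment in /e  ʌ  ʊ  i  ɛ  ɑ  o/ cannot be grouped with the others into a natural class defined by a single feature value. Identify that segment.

ɑ

The remaining segments after removing /ɑ/ share [-low]; /ɑ/ (low back unrounded vowel) is [+low]. For every other candidate removal, the leftover set fails to share any single feature value that the removed segment lacks.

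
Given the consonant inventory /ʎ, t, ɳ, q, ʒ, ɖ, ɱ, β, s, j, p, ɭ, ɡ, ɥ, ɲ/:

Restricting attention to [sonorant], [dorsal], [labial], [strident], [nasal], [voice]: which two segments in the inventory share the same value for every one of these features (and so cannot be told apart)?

On the given features, /ʎ/ and /j/ have an identical profile: [+sonorant], [+dorsal], [-labial], [-strident], [-nasal], [+voice]. No other two segments in the inventory coincide on all 6 features. (They do differ in [lateral], which is not among the given features.)

ʎ, j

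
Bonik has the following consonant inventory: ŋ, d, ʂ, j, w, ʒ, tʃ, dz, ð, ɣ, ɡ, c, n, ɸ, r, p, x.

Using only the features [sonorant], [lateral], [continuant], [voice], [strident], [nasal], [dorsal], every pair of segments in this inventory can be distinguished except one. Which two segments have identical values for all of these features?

Both /w/ and /j/ are [+sonorant], [−lateral], [+continuant], [+voice], [−strident], [−nasal], [+dorsal]. Since the list omits [labial], [round] and [back] — which do distinguish the labial-velar glide from the palatal glide — this pair collapses; all other pairs remain distinct.

w, j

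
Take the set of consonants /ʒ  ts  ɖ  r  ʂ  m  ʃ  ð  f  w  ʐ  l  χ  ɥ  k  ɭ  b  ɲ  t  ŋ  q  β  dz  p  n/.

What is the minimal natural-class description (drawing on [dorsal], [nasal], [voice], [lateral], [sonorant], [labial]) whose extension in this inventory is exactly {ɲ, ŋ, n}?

Every target segment is [+nasal], [−labial]; each remaining inventory member fails at least one of these. Each conjunct is needed — [−labial] alone would also admit /ʒ, ts, ɖ, r, …/; [+nasal] alone would also admit /m/ — and no other single listed feature has exactly this extension, so two is the minimum.

[+nasal, −labial]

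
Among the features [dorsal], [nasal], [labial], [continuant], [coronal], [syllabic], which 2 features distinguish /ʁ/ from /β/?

[labial], [dorsal]

/ʁ/ (voiced uvular fricative) and /β/ (voiced bilabial fricative) agree on [-nasal], [+continuant], [-coronal], [-syllabic]. They differ on [labial] (/ʁ/ [-], /β/ [+]), [dorsal] (/ʁ/ [+], /β/ [-]).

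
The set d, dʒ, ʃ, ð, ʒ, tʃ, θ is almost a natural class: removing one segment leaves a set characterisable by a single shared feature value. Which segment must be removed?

d

The remaining segments after removing /d/ share [+distributed]; /d/ (voiced alveolar stop) is [−distributed]. For every other candidate removal, the leftover set fails to share any single feature value that the removed segment lacks.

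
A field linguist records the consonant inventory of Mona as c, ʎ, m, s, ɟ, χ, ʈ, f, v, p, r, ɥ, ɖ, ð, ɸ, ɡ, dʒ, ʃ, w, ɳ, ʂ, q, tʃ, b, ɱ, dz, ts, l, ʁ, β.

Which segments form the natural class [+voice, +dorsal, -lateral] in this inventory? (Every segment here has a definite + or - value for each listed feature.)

ɟ, ɥ, ɡ, w, ʁ

Eliminate segments failing any feature: /c, s, χ, ʈ, f, p, ɸ, ʃ, ʂ, q, tʃ, ts/ are [-voice]; /ʎ/ is [+lateral]; /m, v, r, ɖ, ð, dʒ, ɳ, b, ɱ, dz, l, β/ are [-dorsal]. The remaining /ɟ, ɥ, ɡ, w, ʁ/ satisfy [+voice], [+dorsal], [-lateral].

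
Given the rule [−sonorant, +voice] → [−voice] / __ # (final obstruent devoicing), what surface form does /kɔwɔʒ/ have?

/ʒ/ satisfies [−sonorant, +voice] and sits in __ #. The [−voice] counterpart of the voiced postalveolar fricative is /ʃ/. Other segments in /kɔwɔʒ/ either fail the structural description or are not in the environment, so the surface form is [kɔwɔʃ].

[kɔwɔʃ]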